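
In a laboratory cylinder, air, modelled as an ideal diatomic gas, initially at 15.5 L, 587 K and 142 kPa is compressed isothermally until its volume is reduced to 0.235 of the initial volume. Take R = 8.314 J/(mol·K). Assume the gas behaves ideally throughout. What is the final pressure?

604 kPa

Isothermal: T stays 587 K; PV = const ⇒ V₂ = 3.64 L, P₂ = 604 kPa.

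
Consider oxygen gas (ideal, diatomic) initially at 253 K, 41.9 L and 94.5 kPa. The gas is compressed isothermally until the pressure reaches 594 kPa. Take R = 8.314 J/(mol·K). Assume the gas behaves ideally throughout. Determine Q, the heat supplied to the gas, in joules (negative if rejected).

-7280 J

n = P₁V₁/(RT₁) = 94.5×41.9/(8.314×253) = 1.88 mol.
Isothermal: T stays 253 K; PV = const ⇒ V₂ = 6.67 L, P₂ = 594 kPa.
ΔU = 0 (ideal gas, T constant).
W = nRT ln(V₂/V₁) = 1.88×8.314×253×ln(0.159) = -7280 J.
Q = ΔU + W = -7280 J.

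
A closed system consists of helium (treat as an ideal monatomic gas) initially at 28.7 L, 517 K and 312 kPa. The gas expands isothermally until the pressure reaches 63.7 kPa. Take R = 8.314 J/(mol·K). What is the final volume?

Isothermal: T stays 517 K; PV = const ⇒ V₂ = 141 L, P₂ = 63.7 kPa.

141 L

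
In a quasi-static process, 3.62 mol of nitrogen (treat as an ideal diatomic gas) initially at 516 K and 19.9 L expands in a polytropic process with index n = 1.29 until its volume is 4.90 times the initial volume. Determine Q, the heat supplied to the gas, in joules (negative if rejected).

5440 J

P₁ = nRT₁/V₁ = 3.62×8.314×516/19.9 = 780 kPa.
Polytropic n=1.29: T₂ = T₁(V₁/V₂)^(n−1) = 516×(0.204)^0.29 = 325 K; P₂ = P₁(V₁/V₂)^n = 100 kPa.
W = (P₁V₁−P₂V₂)/(n−1) = (780×19.9−100×97.5)/0.29 = 19800 J.
ΔU = nCvΔT = 3.62×20.8×(325−516) = -14300 J.
Q = ΔU + W = 5440 J.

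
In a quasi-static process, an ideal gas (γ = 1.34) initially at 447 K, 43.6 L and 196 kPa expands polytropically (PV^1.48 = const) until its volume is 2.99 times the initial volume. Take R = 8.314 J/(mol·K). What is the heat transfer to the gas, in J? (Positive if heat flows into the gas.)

-3000 J

n = P₁V₁/(RT₁) = 196×43.6/(8.314×447) = 2.30 mol.
Polytropic n=1.48: T₂ = T₁(V₁/V₂)^(n−1) = 447×(0.334)^0.48 = 264 K; P₂ = P₁(V₁/V₂)^n = 38.7 kPa.
W = (P₁V₁−P₂V₂)/(n−1) = (196×43.6−38.7×130)/0.48 = 7280 J.
ΔU = nCvΔT = 2.30×24.5×(264−447) = -10300 J.
Q = ΔU + W = -3000 J.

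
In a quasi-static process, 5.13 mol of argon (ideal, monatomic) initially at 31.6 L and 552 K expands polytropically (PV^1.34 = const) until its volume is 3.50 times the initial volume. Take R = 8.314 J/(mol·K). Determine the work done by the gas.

24000 J

P₁ = nRT₁/V₁ = 5.13×8.314×552/31.6 = 745 kPa.
Polytropic n=1.34: T₂ = T₁(V₁/V₂)^(n−1) = 552×(0.286)^0.34 = 361 K; P₂ = P₁(V₁/V₂)^n = 139 kPa.
W = (P₁V₁−P₂V₂)/(n−1) = (745×31.6−139×111)/0.34 = 24000 J.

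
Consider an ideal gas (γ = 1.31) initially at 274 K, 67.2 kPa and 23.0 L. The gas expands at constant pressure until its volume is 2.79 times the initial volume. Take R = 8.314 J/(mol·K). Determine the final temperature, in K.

Isobaric: P stays 67.2 kPa; V/T = const ⇒ T₂ = 764 K, V₂ = 64.2 L.

764 K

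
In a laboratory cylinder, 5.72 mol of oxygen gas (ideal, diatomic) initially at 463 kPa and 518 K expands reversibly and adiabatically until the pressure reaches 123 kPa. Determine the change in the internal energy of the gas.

-19400 J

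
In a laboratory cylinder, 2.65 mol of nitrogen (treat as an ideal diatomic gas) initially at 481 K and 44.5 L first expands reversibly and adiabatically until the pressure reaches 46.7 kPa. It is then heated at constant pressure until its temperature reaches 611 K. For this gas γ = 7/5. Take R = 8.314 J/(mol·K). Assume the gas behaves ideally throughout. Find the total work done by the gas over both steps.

16700 J

P₁ = nRT₁/V₁ = 2.65×8.314×481/44.5 = 238 kPa.
Step 1 — Adiabatic: T₂/T₁ = (P₂/P₁)^((γ−1)/γ) ⇒ T₂ = 481×(0.196)^0.286 = 302 K; V₂ = 142 L.
ΔU = nCvΔT = 2.65×20.8×(302−481) = -9860 J.
Q = 0 for an adiabatic process, so W = −ΔU = 9860 J.
State after step 1: P = 46.7 kPa, V = 142 L, T = 302 K.
Step 2 — Isobaric: P stays 46.7 kPa; V/T = const ⇒ T₂ = 611 K, V₂ = 288 L.
W = PΔV = 46.7×(288−142) kPa·L = 6810 J.
ΔU = nCvΔT = 2.65×20.8×(611−302) = 17000 J.
Q = ΔU + W = nCpΔT = 23800 J.
Net over both steps: W = 16700 J, Q = 23800 J, ΔU = 7160 J.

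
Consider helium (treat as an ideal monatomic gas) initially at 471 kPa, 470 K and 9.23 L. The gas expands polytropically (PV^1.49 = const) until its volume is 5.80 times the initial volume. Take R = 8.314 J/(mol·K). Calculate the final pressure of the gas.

Polytropic n=1.49: T₂ = T₁(V₁/V₂)^(n−1) = 470×(0.172)^0.49 = 199 K; P₂ = P₁(V₁/V₂)^n = 34.3 kPa.

34.3 kPa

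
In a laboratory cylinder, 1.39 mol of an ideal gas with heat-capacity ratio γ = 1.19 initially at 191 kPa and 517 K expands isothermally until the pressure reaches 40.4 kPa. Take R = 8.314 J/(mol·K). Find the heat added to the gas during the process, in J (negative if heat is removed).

9280 J

V₁ = nRT₁/P₁ = 1.39×8.314×517/191 = 31.3 L.
Isothermal: T stays 517 K; PV = const ⇒ V₂ = 148 L, P₂ = 40.4 kPa.
ΔU = 0 (ideal gas, T constant).
W = nRT ln(V₂/V₁) = 1.39×8.314×517×ln(4.73) = 9280 J.
Q = ΔU + W = 9280 J.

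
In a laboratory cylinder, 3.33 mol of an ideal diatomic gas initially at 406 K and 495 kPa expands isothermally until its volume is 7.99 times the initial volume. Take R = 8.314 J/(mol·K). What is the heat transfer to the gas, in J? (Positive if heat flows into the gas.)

23400 J

V₁ = nRT₁/P₁ = 3.33×8.314×406/495 = 22.7 L.
Isothermal: T stays 406 K; PV = const ⇒ V₂ = 181 L, P₂ = 62.0 kPa.
ΔU = 0 (ideal gas, T constant).
W = nRT ln(V₂/V₁) = 3.33×8.314×406×ln(7.99) = 23400 J.
Q = ΔU + W = 23400 J.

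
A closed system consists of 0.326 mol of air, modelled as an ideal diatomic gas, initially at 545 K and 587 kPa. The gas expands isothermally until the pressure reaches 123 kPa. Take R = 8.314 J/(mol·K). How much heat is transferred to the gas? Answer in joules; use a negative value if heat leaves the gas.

V₁ = nRT₁/P₁ = 0.326×8.314×545/587 = 2.52 L.
Isothermal: T stays 545 K; PV = const ⇒ V₂ = 12.0 L, P₂ = 123 kPa.
ΔU = 0 (ideal gas, T constant).
W = nRT ln(V₂/V₁) = 0.326×8.314×545×ln(4.77) = 2310 J.
Q = ΔU + W = 2310 J.

2310 J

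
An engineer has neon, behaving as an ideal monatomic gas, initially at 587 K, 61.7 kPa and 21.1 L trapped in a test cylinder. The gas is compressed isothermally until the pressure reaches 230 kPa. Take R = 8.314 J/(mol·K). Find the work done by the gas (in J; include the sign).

n = P₁V₁/(RT₁) = 61.7×21.1/(8.314×587) = 0.267 mol.
Isothermal: T stays 587 K; PV = const ⇒ V₂ = 5.66 L, P₂ = 230 kPa.
W = nRT ln(V₂/V₁) = 0.267×8.314×587×ln(0.268) = -1710 J.

-1710 J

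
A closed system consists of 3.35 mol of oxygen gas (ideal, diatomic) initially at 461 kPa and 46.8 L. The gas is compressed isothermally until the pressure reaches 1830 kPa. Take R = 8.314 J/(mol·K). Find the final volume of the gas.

11.8 L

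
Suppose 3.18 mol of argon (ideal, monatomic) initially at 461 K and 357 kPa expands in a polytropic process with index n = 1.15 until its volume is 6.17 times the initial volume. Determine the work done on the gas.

-19400 J

V₁ = nRT₁/P₁ = 3.18×8.314×461/357 = 34.1 L.
Polytropic n=1.15: T₂ = T₁(V₁/V₂)^(n−1) = 461×(0.162)^0.15 = 351 K; P₂ = P₁(V₁/V₂)^n = 44.0 kPa.
W = (P₁V₁−P₂V₂)/(n−1) = (357×34.1−44.0×211)/0.15 = 19400 J.
Work done on the gas = −W_by = -19400 J.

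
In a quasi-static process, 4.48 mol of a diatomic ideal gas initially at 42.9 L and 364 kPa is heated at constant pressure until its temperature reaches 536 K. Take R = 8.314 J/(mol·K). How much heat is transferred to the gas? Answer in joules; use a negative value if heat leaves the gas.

T₁ = P₁V₁/(nR) = 364×42.9/(4.48×8.314) = 419 K.
Isobaric: P stays 364 kPa; V/T = const ⇒ T₂ = 536 K, V₂ = 54.8 L.
W = PΔV = 364×(54.8−42.9) kPa·L = 4350 J.
ΔU = nCvΔT = 4.48×20.8×(536−419) = 10900 J.
Q = ΔU + W = nCpΔT = 15200 J.

15200 J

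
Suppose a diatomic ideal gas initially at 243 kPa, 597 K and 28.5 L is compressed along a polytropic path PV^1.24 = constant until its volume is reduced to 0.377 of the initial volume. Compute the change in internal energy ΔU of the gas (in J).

4570 J

n = P₁V₁/(RT₁) = 243×28.5/(8.314×597) = 1.40 mol.
Polytropic n=1.24: T₂ = T₁(V₁/V₂)^(n−1) = 597×(2.65)^0.24 = 754 K; P₂ = P₁(V₁/V₂)^n = 815 kPa.
For an ideal gas ΔU = nCvΔT with Cv = (5/2)R = 20.8 J/(mol·K).
ΔU = 1.40×20.8×(754−597) = 4570 J.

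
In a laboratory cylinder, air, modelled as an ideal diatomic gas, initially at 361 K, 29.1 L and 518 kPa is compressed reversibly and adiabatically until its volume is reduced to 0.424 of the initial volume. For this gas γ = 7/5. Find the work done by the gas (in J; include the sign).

-15400 J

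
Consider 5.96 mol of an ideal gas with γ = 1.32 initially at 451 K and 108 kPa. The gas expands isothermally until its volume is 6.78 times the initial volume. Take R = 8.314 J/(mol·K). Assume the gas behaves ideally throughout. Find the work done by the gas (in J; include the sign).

V₁ = nRT₁/P₁ = 5.96×8.314×451/108 = 207 L.
Isothermal: T stays 451 K; PV = const ⇒ V₂ = 1400 L, P₂ = 15.9 kPa.
W = nRT ln(V₂/V₁) = 5.96×8.314×451×ln(6.78) = 42800 J.

42800 J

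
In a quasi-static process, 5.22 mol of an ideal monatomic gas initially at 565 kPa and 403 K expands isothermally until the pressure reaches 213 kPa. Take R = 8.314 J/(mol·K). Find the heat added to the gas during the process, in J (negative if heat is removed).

V₁ = nRT₁/P₁ = 5.22×8.314×403/565 = 31.0 L.
Isothermal: T stays 403 K; PV = const ⇒ V₂ = 82.1 L, P₂ = 213 kPa.
ΔU = 0 (ideal gas, T constant).
W = nRT ln(V₂/V₁) = 5.22×8.314×403×ln(2.65) = 17100 J.
Q = ΔU + W = 17100 J.

17100 J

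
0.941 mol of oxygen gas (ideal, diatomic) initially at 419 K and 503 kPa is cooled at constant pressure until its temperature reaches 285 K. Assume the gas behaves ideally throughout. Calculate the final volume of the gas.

4.43 L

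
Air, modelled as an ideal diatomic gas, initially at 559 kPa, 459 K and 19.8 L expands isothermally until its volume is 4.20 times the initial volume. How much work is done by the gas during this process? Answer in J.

n = P₁V₁/(RT₁) = 559×19.8/(8.314×459) = 2.90 mol.
Isothermal: T stays 459 K; PV = const ⇒ V₂ = 83.2 L, P₂ = 133 kPa.
W = nRT ln(V₂/V₁) = 2.90×8.314×459×ln(4.20) = 15900 J.

15900 J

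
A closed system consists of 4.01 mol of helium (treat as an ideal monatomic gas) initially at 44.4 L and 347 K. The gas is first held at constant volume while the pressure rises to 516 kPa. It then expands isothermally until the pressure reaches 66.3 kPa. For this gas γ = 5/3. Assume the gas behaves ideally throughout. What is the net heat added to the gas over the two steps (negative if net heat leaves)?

P₁ = nRT₁/V₁ = 4.01×8.314×347/44.4 = 261 kPa.
Step 1 — Isochoric: V stays 44.4 L; P/T = const ⇒ T₂ = 687 K, P₂ = 516 kPa.
W = 0 (no volume change).
ΔU = nCvΔT = 4.01×12.5×(687−347) = 17000 J.
Q = ΔU = 17000 J.
State after step 1: P = 516 kPa, V = 44.4 L, T = 687 K.
Step 2 — Isothermal: T stays 687 K; PV = const ⇒ V₂ = 346 L, P₂ = 66.3 kPa.
ΔU = 0 (ideal gas, T constant).
W = nRT ln(V₂/V₁) = 4.01×8.314×687×ln(7.78) = 47000 J.
Q = ΔU + W = 47000 J.
Net over both steps: W = 47000 J, Q = 64000 J, ΔU = 17000 J.

64000 J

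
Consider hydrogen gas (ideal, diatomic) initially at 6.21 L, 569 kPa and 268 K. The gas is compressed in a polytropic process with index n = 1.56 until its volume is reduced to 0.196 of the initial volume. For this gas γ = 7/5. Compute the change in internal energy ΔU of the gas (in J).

13200 J

n = P₁V₁/(RT₁) = 569×6.21/(8.314×268) = 1.59 mol.
Polytropic n=1.56: T₂ = T₁(V₁/V₂)^(n−1) = 268×(5.10)^0.56 = 668 K; P₂ = P₁(V₁/V₂)^n = 7230 kPa.
For an ideal gas ΔU = nCvΔT with Cv = (5/2)R = 20.8 J/(mol·K).
ΔU = 1.59×20.8×(668−268) = 13200 J.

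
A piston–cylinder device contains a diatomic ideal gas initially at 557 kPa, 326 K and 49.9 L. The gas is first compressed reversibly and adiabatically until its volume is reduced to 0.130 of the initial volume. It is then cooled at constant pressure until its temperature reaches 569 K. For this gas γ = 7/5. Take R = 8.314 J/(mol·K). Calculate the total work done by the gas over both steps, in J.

n = P₁V₁/(RT₁) = 557×49.9/(8.314×326) = 10.3 mol.
Step 1 — Adiabatic: TV^(γ−1) = const ⇒ T₂ = 326×(7.69)^0.400 = 737 K; PV^γ = const ⇒ P₂ = 9690 kPa.
ΔU = nCvΔT = 10.3×20.8×(737−326) = 87700 J.
Q = 0 for an adiabatic process, so W = −ΔU = -87700 J.
State after step 1: P = 9690 kPa, V = 6.49 L, T = 737 K.
Step 2 — Isobaric: P stays 9690 kPa; V/T = const ⇒ T₂ = 569 K, V₂ = 5.01 L.
W = PΔV = 9690×(5.01−6.49) kPa·L = -14300 J.
ΔU = nCvΔT = 10.3×20.8×(569−737) = -35900 J.
Q = ΔU + W = nCpΔT = -50200 J.
Net over both steps: W = -102000 J, Q = -50200 J, ΔU = 51800 J.

-102000 J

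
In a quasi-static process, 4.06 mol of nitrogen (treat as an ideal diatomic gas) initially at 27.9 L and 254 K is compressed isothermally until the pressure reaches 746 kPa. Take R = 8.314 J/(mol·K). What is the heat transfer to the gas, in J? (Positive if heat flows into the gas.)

P₁ = nRT₁/V₁ = 4.06×8.314×254/27.9 = 307 kPa.
Isothermal: T stays 254 K; PV = const ⇒ V₂ = 11.5 L, P₂ = 746 kPa.
ΔU = 0 (ideal gas, T constant).
W = nRT ln(V₂/V₁) = 4.06×8.314×254×ln(0.412) = -7600 J.
Q = ΔU + W = -7600 J.

-7600 J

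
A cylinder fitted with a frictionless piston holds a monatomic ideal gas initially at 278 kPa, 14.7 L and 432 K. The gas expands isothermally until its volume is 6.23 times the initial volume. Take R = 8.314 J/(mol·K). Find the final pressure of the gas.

44.6 kPa

Isothermal: T stays 432 K; PV = const ⇒ V₂ = 91.6 L, P₂ = 44.6 kPa.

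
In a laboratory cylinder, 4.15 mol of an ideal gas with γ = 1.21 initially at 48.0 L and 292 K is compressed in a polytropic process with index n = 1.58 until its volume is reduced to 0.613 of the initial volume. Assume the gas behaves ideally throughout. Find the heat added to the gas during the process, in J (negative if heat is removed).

10000 J

P₁ = nRT₁/V₁ = 4.15×8.314×292/48.0 = 210 kPa.
Polytropic n=1.58: T₂ = T₁(V₁/V₂)^(n−1) = 292×(1.63)^0.58 = 388 K; P₂ = P₁(V₁/V₂)^n = 455 kPa.
W = (P₁V₁−P₂V₂)/(n−1) = (210×48.0−455×29.4)/0.58 = -5700 J.
ΔU = nCvΔT = 4.15×39.6×(388−292) = 15700 J.
Q = ΔU + W = 10000 J.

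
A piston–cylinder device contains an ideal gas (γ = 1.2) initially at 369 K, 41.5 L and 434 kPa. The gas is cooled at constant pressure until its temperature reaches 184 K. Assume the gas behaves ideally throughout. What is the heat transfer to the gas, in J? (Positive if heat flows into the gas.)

n = P₁V₁/(RT₁) = 434×41.5/(8.314×369) = 5.87 mol.
Isobaric: P stays 434 kPa; V/T = const ⇒ T₂ = 184 K, V₂ = 20.7 L.
W = PΔV = 434×(20.7−41.5) kPa·L = -9030 J.
ΔU = nCvΔT = 5.87×41.6×(184−369) = -45100 J.
Q = ΔU + W = nCpΔT = -54200 J.

-54200 J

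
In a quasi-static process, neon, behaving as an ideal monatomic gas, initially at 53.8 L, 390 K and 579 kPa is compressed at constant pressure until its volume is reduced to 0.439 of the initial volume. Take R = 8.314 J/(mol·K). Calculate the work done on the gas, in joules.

17500 J

n = P₁V₁/(RT₁) = 579×53.8/(8.314×390) = 9.61 mol.
Isobaric: P stays 579 kPa; V/T = const ⇒ T₂ = 171 K, V₂ = 23.6 L.
W = PΔV = 579×(23.6−53.8) kPa·L = -17500 J.
Work done on the gas = −W_by = 17500 J.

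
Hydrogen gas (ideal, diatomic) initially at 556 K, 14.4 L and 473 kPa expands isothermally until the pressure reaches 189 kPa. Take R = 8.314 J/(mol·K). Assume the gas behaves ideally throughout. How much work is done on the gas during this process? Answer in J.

n = P₁V₁/(RT₁) = 473×14.4/(8.314×556) = 1.47 mol.
Isothermal: T stays 556 K; PV = const ⇒ V₂ = 36.0 L, P₂ = 189 kPa.
W = nRT ln(V₂/V₁) = 1.47×8.314×556×ln(2.50) = 6250 J.
Work done on the gas = −W_by = -6250 J.

-6250 J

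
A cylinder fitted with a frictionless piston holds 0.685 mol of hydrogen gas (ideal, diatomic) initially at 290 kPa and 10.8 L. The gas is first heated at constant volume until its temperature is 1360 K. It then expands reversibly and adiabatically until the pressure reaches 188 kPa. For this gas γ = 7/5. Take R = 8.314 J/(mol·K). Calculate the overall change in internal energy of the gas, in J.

T₁ = P₁V₁/(nR) = 290×10.8/(0.685×8.314) = 550 K.
Step 1 — Isochoric: V stays 10.8 L; P/T = const ⇒ T₂ = 1360 K, P₂ = 717 kPa.
W = 0 (no volume change).
ΔU = nCvΔT = 0.685×20.8×(1360−550) = 11500 J.
Q = ΔU = 11500 J.
State after step 1: P = 717 kPa, V = 10.8 L, T = 1360 K.
Step 2 — Adiabatic: T₂/T₁ = (P₂/P₁)^((γ−1)/γ) ⇒ T₂ = 1360×(0.262)^0.286 = 928 K; V₂ = 28.1 L.
ΔU = nCvΔT = 0.685×20.8×(928−1360) = -6150 J.
Q = 0 for an adiabatic process, so W = −ΔU = 6150 J.
Net over both steps: W = 6150 J, Q = 11500 J, ΔU = 5380 J.

5380 J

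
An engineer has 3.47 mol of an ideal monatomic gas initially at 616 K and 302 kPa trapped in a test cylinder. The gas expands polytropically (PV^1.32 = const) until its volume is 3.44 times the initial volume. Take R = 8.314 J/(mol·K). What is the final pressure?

59.1 kPa

V₁ = nRT₁/P₁ = 3.47×8.314×616/302 = 58.8 L.
Polytropic n=1.32: T₂ = T₁(V₁/V₂)^(n−1) = 616×(0.291)^0.32 = 415 K; P₂ = P₁(V₁/V₂)^n = 59.1 kPa.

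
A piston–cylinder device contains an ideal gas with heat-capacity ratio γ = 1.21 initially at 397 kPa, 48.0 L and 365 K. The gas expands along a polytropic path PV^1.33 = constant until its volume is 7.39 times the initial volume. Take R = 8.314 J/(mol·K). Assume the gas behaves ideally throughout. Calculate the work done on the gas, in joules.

n = P₁V₁/(RT₁) = 397×48.0/(8.314×365) = 6.28 mol.
Polytropic n=1.33: T₂ = T₁(V₁/V₂)^(n−1) = 365×(0.135)^0.33 = 189 K; P₂ = P₁(V₁/V₂)^n = 27.8 kPa.
W = (P₁V₁−P₂V₂)/(n−1) = (397×48.0−27.8×355)/0.33 = 27900 J.
Work done on the gas = −W_by = -27900 J.

-27900 J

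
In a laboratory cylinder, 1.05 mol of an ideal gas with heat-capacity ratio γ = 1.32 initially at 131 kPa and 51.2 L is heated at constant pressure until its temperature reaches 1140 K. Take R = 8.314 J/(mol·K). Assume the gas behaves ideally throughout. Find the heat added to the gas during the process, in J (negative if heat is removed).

13400 J

T₁ = P₁V₁/(nR) = 131×51.2/(1.05×8.314) = 768 K.
Isobaric: P stays 131 kPa; V/T = const ⇒ T₂ = 1140 K, V₂ = 76.0 L.
W = PΔV = 131×(76.0−51.2) kPa·L = 3240 J.
ΔU = nCvΔT = 1.05×26.0×(1140−768) = 10100 J.
Q = ΔU + W = nCpΔT = 13400 J.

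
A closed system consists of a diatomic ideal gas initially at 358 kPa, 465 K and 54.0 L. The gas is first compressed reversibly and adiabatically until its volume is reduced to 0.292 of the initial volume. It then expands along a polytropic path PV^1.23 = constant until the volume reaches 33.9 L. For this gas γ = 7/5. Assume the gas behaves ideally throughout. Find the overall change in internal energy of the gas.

n = P₁V₁/(RT₁) = 358×54.0/(8.314×465) = 5.00 mol.
Step 1 — Adiabatic: TV^(γ−1) = const ⇒ T₂ = 465×(3.42)^0.400 = 761 K; PV^γ = const ⇒ P₂ = 2010 kPa.
ΔU = nCvΔT = 5.00×20.8×(761−465) = 30700 J.
Q = 0 for an adiabatic process, so W = −ΔU = -30700 J.
State after step 1: P = 2010 kPa, V = 15.8 L, T = 761 K.
Step 2 — Polytropic n=1.23: T₂ = T₁(V₁/V₂)^(n−1) = 761×(0.465)^0.23 = 638 K; P₂ = P₁(V₁/V₂)^n = 782 kPa.
W = (P₁V₁−P₂V₂)/(n−1) = (2010×15.8−782×33.9)/0.23 = 22200 J.
ΔU = nCvΔT = 5.00×20.8×(638−761) = -12800 J.
Q = ΔU + W = 9440 J.
Net over both steps: W = -8550 J, Q = 9440 J, ΔU = 18000 J.

18000 J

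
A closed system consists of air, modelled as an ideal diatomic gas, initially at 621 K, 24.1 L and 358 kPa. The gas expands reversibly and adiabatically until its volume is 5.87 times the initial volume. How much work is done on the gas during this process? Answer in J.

-10900 J

n = P₁V₁/(RT₁) = 358×24.1/(8.314×621) = 1.67 mol.
Adiabatic: TV^(γ−1) = const ⇒ T₂ = 621×(0.170)^0.400 = 306 K; PV^γ = const ⇒ P₂ = 30.0 kPa.
ΔU = nCvΔT = 1.67×20.8×(306−621) = -10900 J.
Q = 0 for an adiabatic process, so W = −ΔU = 10900 J.
Work done on the gas = −W_by = -10900 J.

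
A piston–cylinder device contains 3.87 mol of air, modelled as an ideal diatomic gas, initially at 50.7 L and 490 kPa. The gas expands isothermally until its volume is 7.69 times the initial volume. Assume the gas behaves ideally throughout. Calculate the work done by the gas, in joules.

50700 J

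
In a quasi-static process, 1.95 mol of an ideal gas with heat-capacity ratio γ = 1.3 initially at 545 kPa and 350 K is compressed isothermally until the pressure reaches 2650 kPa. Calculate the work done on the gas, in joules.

8970 J

V₁ = nRT₁/P₁ = 1.95×8.314×350/545 = 10.4 L.
Isothermal: T stays 350 K; PV = const ⇒ V₂ = 2.14 L, P₂ = 2650 kPa.
W = nRT ln(V₂/V₁) = 1.95×8.314×350×ln(0.206) = -8970 J.
Work done on the gas = −W_by = 8970 J.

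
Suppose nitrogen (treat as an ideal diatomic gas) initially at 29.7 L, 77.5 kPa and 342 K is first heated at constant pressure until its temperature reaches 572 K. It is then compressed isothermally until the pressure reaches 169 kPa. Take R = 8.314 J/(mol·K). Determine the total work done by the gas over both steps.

-1450 J

n = P₁V₁/(RT₁) = 77.5×29.7/(8.314×342) = 0.810 mol.
Step 1 — Isobaric: P stays 77.5 kPa; V/T = const ⇒ T₂ = 572 K, V₂ = 49.7 L.
W = PΔV = 77.5×(49.7−29.7) kPa·L = 1550 J.
ΔU = nCvΔT = 0.810×20.8×(572−342) = 3870 J.
Q = ΔU + W = nCpΔT = 5420 J.
State after step 1: P = 77.5 kPa, V = 49.7 L, T = 572 K.
Step 2 — Isothermal: T stays 572 K; PV = const ⇒ V₂ = 22.8 L, P₂ = 169 kPa.
ΔU = 0 (ideal gas, T constant).
W = nRT ln(V₂/V₁) = 0.810×8.314×572×ln(0.459) = -3000 J.
Q = ΔU + W = -3000 J.
Net over both steps: W = -1450 J, Q = 2420 J, ΔU = 3870 J.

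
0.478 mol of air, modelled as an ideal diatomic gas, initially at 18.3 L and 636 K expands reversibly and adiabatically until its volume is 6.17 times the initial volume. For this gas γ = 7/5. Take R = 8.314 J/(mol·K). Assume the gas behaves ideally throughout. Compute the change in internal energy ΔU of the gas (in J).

P₁ = nRT₁/V₁ = 0.478×8.314×636/18.3 = 138 kPa.
Adiabatic: TV^(γ−1) = const ⇒ T₂ = 636×(0.162)^0.400 = 307 K; PV^γ = const ⇒ P₂ = 10.8 kPa.
For an ideal gas ΔU = nCvΔT with Cv = (5/2)R = 20.8 J/(mol·K).
ΔU = 0.478×20.8×(307−636) = -3270 J.

-3270 J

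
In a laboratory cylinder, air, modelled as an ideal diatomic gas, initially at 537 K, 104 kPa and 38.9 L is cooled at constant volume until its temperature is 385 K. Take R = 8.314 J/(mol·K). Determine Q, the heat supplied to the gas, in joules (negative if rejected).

-2860 J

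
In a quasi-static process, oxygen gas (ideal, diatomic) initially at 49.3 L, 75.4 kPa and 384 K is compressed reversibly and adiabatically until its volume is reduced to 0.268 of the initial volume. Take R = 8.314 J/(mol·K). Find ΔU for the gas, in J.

6440 J

n = P₁V₁/(RT₁) = 75.4×49.3/(8.314×384) = 1.16 mol.
Adiabatic: TV^(γ−1) = const ⇒ T₂ = 384×(3.73)^0.400 = 650 K; PV^γ = const ⇒ P₂ = 476 kPa.
For an ideal gas ΔU = nCvΔT with Cv = (5/2)R = 20.8 J/(mol·K).
ΔU = 1.16×20.8×(650−384) = 6440 J.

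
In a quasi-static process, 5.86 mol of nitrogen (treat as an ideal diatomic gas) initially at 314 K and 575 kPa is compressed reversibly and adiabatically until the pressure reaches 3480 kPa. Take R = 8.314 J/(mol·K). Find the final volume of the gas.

7.35 L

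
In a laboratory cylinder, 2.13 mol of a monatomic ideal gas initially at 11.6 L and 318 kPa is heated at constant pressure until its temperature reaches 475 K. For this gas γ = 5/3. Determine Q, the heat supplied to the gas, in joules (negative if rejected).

11800 J

T₁ = P₁V₁/(nR) = 318×11.6/(2.13×8.314) = 208 K.
Isobaric: P stays 318 kPa; V/T = const ⇒ T₂ = 475 K, V₂ = 26.5 L.
W = PΔV = 318×(26.5−11.6) kPa·L = 4720 J.
ΔU = nCvΔT = 2.13×12.5×(475−208) = 7080 J.
Q = ΔU + W = nCpΔT = 11800 J.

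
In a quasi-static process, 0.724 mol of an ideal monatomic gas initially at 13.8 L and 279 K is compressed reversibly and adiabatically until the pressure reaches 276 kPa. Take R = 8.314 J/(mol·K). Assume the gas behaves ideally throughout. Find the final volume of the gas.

8.44 L

P₁ = nRT₁/V₁ = 0.724×8.314×279/13.8 = 122 kPa.
Adiabatic: T₂/T₁ = (P₂/P₁)^((γ−1)/γ) ⇒ T₂ = 279×(2.27)^0.400 = 387 K; V₂ = 8.44 L.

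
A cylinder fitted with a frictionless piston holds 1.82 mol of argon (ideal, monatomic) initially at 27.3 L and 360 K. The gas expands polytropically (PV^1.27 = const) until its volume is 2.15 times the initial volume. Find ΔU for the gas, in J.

-1530 J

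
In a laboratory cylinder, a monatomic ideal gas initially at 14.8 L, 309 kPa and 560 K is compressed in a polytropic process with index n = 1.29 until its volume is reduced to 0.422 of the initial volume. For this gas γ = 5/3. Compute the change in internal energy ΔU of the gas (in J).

1950 J

n = P₁V₁/(RT₁) = 309×14.8/(8.314×560) = 0.982 mol.
Polytropic n=1.29: T₂ = T₁(V₁/V₂)^(n−1) = 560×(2.37)^0.29 = 719 K; P₂ = P₁(V₁/V₂)^n = 940 kPa.
For an ideal gas ΔU = nCvΔT with Cv = (3/2)R = 12.5 J/(mol·K).
ΔU = 0.982×12.5×(719−560) = 1950 J.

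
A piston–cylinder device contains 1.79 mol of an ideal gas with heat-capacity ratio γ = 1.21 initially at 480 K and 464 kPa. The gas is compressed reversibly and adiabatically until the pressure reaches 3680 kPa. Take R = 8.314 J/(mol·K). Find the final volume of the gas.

2.78 L

V₁ = nRT₁/P₁ = 1.79×8.314×480/464 = 15.4 L.
Adiabatic: T₂/T₁ = (P₂/P₁)^((γ−1)/γ) ⇒ T₂ = 480×(7.93)^0.174 = 688 K; V₂ = 2.78 L.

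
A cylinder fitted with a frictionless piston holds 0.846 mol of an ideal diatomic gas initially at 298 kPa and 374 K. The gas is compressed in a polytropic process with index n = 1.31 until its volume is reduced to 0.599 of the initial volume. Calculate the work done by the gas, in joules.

V₁ = nRT₁/P₁ = 0.846×8.314×374/298 = 8.83 L.
Polytropic n=1.31: T₂ = T₁(V₁/V₂)^(n−1) = 374×(1.67)^0.31 = 438 K; P₂ = P₁(V₁/V₂)^n = 583 kPa.
W = (P₁V₁−P₂V₂)/(n−1) = (298×8.83−583×5.29)/0.31 = -1460 J.

-1460 J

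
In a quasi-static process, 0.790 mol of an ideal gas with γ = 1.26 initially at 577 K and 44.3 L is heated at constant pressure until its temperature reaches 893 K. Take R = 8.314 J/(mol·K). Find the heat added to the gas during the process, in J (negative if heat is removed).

P₁ = nRT₁/V₁ = 0.790×8.314×577/44.3 = 85.5 kPa.
Isobaric: P stays 85.5 kPa; V/T = const ⇒ T₂ = 893 K, V₂ = 68.6 L.
W = PΔV = 85.5×(68.6−44.3) kPa·L = 2080 J.
ΔU = nCvΔT = 0.790×32.0×(893−577) = 7980 J.
Q = ΔU + W = nCpΔT = 10100 J.

10100 J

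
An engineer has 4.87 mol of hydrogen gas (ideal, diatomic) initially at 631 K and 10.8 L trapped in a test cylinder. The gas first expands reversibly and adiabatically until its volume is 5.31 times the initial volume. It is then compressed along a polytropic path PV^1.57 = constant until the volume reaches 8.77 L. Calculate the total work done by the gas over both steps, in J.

P₁ = nRT₁/V₁ = 4.87×8.314×631/10.8 = 2370 kPa.
Step 1 — Adiabatic: TV^(γ−1) = const ⇒ T₂ = 631×(0.188)^0.400 = 324 K; PV^γ = const ⇒ P₂ = 228 kPa.
ΔU = nCvΔT = 4.87×20.8×(324−631) = -31100 J.
Q = 0 for an adiabatic process, so W = −ΔU = 31100 J.
State after step 1: P = 228 kPa, V = 57.3 L, T = 324 K.
Step 2 — Polytropic n=1.57: T₂ = T₁(V₁/V₂)^(n−1) = 324×(6.54)^0.57 = 944 K; P₂ = P₁(V₁/V₂)^n = 4360 kPa.
W = (P₁V₁−P₂V₂)/(n−1) = (228×57.3−4360×8.77)/0.57 = -44000 J.
ΔU = nCvΔT = 4.87×20.8×(944−324) = 62800 J.
Q = ΔU + W = 18700 J.
Net over both steps: W = -12900 J, Q = 18700 J, ΔU = 31700 J.

-12900 J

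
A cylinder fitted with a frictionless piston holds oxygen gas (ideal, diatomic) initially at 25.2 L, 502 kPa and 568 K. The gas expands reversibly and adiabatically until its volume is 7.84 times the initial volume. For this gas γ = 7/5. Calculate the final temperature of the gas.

Adiabatic: TV^(γ−1) = const ⇒ T₂ = 568×(0.128)^0.400 = 249 K; PV^γ = const ⇒ P₂ = 28.1 kPa.

249 K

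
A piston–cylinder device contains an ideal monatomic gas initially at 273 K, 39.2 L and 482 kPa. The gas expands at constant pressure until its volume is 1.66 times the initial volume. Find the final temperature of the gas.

453 K

Isobaric: P stays 482 kPa; V/T = const ⇒ T₂ = 453 K, V₂ = 65.1 L.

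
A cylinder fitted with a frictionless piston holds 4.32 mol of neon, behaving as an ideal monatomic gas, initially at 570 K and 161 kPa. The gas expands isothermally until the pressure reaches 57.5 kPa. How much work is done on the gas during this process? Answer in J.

V₁ = nRT₁/P₁ = 4.32×8.314×570/161 = 127 L.
Isothermal: T stays 570 K; PV = const ⇒ V₂ = 356 L, P₂ = 57.5 kPa.
W = nRT ln(V₂/V₁) = 4.32×8.314×570×ln(2.80) = 21100 J.
Work done on the gas = −W_by = -21100 J.

-21100 J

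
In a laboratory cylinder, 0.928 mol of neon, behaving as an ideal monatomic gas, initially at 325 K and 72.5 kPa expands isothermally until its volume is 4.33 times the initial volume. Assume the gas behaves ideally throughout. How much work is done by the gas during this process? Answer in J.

V₁ = nRT₁/P₁ = 0.928×8.314×325/72.5 = 34.6 L.
Isothermal: T stays 325 K; PV = const ⇒ V₂ = 150 L, P₂ = 16.7 kPa.
W = nRT ln(V₂/V₁) = 0.928×8.314×325×ln(4.33) = 3670 J.

3670 J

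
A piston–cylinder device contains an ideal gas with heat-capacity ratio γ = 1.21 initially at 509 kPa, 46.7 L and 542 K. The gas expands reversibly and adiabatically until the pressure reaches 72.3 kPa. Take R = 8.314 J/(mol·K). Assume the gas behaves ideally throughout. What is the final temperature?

386 K

Adiabatic: T₂/T₁ = (P₂/P₁)^((γ−1)/γ) ⇒ T₂ = 542×(0.142)^0.174 = 386 K; V₂ = 234 L.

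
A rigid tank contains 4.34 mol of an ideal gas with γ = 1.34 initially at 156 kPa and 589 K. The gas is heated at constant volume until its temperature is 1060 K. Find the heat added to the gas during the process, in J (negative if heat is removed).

50000 J

V₁ = nRT₁/P₁ = 4.34×8.314×589/156 = 136 L.
Isochoric: V stays 136 L; P/T = const ⇒ T₂ = 1060 K, P₂ = 281 kPa.
W = 0 (no volume change).
ΔU = nCvΔT = 4.34×24.5×(1060−589) = 50000 J.
Q = ΔU = 50000 J.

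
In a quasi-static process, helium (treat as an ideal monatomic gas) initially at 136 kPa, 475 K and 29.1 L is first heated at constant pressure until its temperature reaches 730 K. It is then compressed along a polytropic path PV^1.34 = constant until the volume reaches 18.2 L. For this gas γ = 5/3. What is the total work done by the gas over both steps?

n = P₁V₁/(RT₁) = 136×29.1/(8.314×475) = 1.00 mol.
Step 1 — Isobaric: P stays 136 kPa; V/T = const ⇒ T₂ = 730 K, V₂ = 44.7 L.
W = PΔV = 136×(44.7−29.1) kPa·L = 2120 J.
ΔU = nCvΔT = 1.00×12.5×(730−475) = 3190 J.
Q = ΔU + W = nCpΔT = 5310 J.
State after step 1: P = 136 kPa, V = 44.7 L, T = 730 K.
Step 2 — Polytropic n=1.34: T₂ = T₁(V₁/V₂)^(n−1) = 730×(2.46)^0.34 = 991 K; P₂ = P₁(V₁/V₂)^n = 454 kPa.
W = (P₁V₁−P₂V₂)/(n−1) = (136×44.7−454×18.2)/0.34 = -6400 J.
ΔU = nCvΔT = 1.00×12.5×(991−730) = 3260 J.
Q = ΔU + W = -3130 J.
Net over both steps: W = -4270 J, Q = 2180 J, ΔU = 6450 J.

-4270 J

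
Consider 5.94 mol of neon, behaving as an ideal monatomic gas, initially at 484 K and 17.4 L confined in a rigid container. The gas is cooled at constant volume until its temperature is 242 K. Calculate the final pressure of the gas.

P₁ = nRT₁/V₁ = 5.94×8.314×484/17.4 = 1370 kPa.
Isochoric: V stays 17.4 L; P/T = const ⇒ T₂ = 242 K, P₂ = 687 kPa.

687 kPa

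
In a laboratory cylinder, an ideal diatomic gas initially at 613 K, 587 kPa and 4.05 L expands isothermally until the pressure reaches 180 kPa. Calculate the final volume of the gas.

Isothermal: T stays 613 K; PV = const ⇒ V₂ = 13.2 L, P₂ = 180 kPa.

13.2 L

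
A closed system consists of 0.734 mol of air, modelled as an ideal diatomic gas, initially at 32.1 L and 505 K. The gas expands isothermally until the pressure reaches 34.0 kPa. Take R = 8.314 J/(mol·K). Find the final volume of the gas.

90.6 L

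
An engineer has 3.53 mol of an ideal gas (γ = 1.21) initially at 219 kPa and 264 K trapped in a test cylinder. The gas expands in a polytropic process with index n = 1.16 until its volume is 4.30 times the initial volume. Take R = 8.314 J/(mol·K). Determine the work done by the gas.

10100 J

V₁ = nRT₁/P₁ = 3.53×8.314×264/219 = 35.4 L.
Polytropic n=1.16: T₂ = T₁(V₁/V₂)^(n−1) = 264×(0.233)^0.16 = 209 K; P₂ = P₁(V₁/V₂)^n = 40.3 kPa.
W = (P₁V₁−P₂V₂)/(n−1) = (219×35.4−40.3×152)/0.16 = 10100 J.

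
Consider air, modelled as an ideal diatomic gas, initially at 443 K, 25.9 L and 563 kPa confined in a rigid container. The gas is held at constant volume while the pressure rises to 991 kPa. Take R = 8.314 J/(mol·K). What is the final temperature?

Isochoric: V stays 25.9 L; P/T = const ⇒ T₂ = 780 K, P₂ = 991 kPa.

780 K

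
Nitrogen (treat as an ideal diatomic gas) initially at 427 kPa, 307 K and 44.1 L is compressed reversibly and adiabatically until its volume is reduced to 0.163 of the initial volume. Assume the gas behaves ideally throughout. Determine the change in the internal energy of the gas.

50200 J

n = P₁V₁/(RT₁) = 427×44.1/(8.314×307) = 7.38 mol.
Adiabatic: TV^(γ−1) = const ⇒ T₂ = 307×(6.13)^0.400 = 634 K; PV^γ = const ⇒ P₂ = 5410 kPa.
For an ideal gas ΔU = nCvΔT with Cv = (5/2)R = 20.8 J/(mol·K).
ΔU = 7.38×20.8×(634−307) = 50200 J.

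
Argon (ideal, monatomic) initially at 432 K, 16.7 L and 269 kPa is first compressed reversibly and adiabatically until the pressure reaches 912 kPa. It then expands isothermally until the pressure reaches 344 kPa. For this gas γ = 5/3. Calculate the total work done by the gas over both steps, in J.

2890 J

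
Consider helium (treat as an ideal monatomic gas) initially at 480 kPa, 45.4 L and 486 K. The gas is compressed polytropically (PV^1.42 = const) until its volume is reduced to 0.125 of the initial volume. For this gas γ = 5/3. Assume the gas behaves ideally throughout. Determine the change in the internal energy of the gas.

n = P₁V₁/(RT₁) = 480×45.4/(8.314×486) = 5.39 mol.
Polytropic n=1.42: T₂ = T₁(V₁/V₂)^(n−1) = 486×(8.00)^0.42 = 1160 K; P₂ = P₁(V₁/V₂)^n = 9200 kPa.
For an ideal gas ΔU = nCvΔT with Cv = (3/2)R = 12.5 J/(mol·K).
ΔU = 5.39×12.5×(1160−486) = 45600 J.

45600 J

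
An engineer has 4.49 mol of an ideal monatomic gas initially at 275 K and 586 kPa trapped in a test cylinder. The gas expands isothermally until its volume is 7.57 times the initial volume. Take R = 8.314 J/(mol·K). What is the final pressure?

77.4 kPa

V₁ = nRT₁/P₁ = 4.49×8.314×275/586 = 17.5 L.
Isothermal: T stays 275 K; PV = const ⇒ V₂ = 133 L, P₂ = 77.4 kPa.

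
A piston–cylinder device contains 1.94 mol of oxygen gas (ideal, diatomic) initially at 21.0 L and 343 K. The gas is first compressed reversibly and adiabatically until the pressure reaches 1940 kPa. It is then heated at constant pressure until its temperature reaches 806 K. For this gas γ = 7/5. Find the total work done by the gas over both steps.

-7420 J

P₁ = nRT₁/V₁ = 1.94×8.314×343/21.0 = 263 kPa.
Step 1 — Adiabatic: T₂/T₁ = (P₂/P₁)^((γ−1)/γ) ⇒ T₂ = 343×(7.36)^0.286 = 607 K; V₂ = 5.04 L.
ΔU = nCvΔT = 1.94×20.8×(607−343) = 10600 J.
Q = 0 for an adiabatic process, so W = −ΔU = -10600 J.
State after step 1: P = 1940 kPa, V = 5.04 L, T = 607 K.
Step 2 — Isobaric: P stays 1940 kPa; V/T = const ⇒ T₂ = 806 K, V₂ = 6.70 L.
W = PΔV = 1940×(6.70−5.04) kPa·L = 3210 J.
ΔU = nCvΔT = 1.94×20.8×(806−607) = 8030 J.
Q = ΔU + W = nCpΔT = 11200 J.
Net over both steps: W = -7420 J, Q = 11200 J, ΔU = 18700 J.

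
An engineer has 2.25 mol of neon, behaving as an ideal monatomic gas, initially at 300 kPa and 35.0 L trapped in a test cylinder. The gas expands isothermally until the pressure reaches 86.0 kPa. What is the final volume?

T₁ = P₁V₁/(nR) = 300×35.0/(2.25×8.314) = 561 K.
Isothermal: T stays 561 K; PV = const ⇒ V₂ = 122 L, P₂ = 86.0 kPa.

122 L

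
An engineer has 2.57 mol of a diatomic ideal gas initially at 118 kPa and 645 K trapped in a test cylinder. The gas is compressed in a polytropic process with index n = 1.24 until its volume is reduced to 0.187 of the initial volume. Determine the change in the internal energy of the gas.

17100 J

V₁ = nRT₁/P₁ = 2.57×8.314×645/118 = 117 L.
Polytropic n=1.24: T₂ = T₁(V₁/V₂)^(n−1) = 645×(5.35)^0.24 = 965 K; P₂ = P₁(V₁/V₂)^n = 944 kPa.
For an ideal gas ΔU = nCvΔT with Cv = (5/2)R = 20.8 J/(mol·K).
ΔU = 2.57×20.8×(965−645) = 17100 J.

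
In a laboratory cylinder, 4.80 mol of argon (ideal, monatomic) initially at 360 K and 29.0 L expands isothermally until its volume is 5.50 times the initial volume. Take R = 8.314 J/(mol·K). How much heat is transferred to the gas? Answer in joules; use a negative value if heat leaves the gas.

24500 J

P₁ = nRT₁/V₁ = 4.80×8.314×360/29.0 = 495 kPa.
Isothermal: T stays 360 K; PV = const ⇒ V₂ = 160 L, P₂ = 90.1 kPa.
ΔU = 0 (ideal gas, T constant).
W = nRT ln(V₂/V₁) = 4.80×8.314×360×ln(5.50) = 24500 J.
Q = ΔU + W = 24500 J.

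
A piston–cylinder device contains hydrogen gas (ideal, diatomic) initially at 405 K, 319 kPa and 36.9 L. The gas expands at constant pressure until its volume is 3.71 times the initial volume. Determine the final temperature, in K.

Isobaric: P stays 319 kPa; V/T = const ⇒ T₂ = 1500 K, V₂ = 137 L.

1500 K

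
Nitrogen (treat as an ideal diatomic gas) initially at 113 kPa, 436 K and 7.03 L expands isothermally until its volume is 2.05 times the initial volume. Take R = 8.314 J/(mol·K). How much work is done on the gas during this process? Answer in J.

-570 J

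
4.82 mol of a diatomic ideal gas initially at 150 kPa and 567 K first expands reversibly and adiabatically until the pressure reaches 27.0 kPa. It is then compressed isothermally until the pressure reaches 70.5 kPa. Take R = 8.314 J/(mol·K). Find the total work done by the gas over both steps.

8640 J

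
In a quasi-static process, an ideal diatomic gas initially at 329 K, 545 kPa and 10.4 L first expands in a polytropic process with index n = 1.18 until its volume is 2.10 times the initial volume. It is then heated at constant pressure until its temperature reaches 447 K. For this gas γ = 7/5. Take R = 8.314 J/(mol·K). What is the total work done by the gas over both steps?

n = P₁V₁/(RT₁) = 545×10.4/(8.314×329) = 2.07 mol.
Step 1 — Polytropic n=1.18: T₂ = T₁(V₁/V₂)^(n−1) = 329×(0.476)^0.18 = 288 K; P₂ = P₁(V₁/V₂)^n = 227 kPa.
W = (P₁V₁−P₂V₂)/(n−1) = (545×10.4−227×21.8)/0.18 = 3940 J.
ΔU = nCvΔT = 2.07×20.8×(288−329) = -1770 J.
Q = ΔU + W = 2170 J.
State after step 1: P = 227 kPa, V = 21.8 L, T = 288 K.
Step 2 — Isobaric: P stays 227 kPa; V/T = const ⇒ T₂ = 447 K, V₂ = 33.9 L.
W = PΔV = 227×(33.9−21.8) kPa·L = 2740 J.
ΔU = nCvΔT = 2.07×20.8×(447−288) = 6850 J.
Q = ΔU + W = nCpΔT = 9600 J.
Net over both steps: W = 6680 J, Q = 11800 J, ΔU = 5080 J.

6680 J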